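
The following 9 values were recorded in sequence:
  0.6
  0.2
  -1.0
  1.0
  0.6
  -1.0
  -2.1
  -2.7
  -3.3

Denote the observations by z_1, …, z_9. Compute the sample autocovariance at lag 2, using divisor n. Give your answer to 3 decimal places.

0.307

Mean z̄ = (0.6 + 0.2 − 1.0 + 1.0 + 0.6 − 1.0 − 2.1 − 2.7 − 3.3)/9 = -0.8556
Σ_{t=1}^{7}(z_t−z̄)(z_{t+2}−z̄) = 2.7672
γ_2 = 2.7672 / 9 = 0.307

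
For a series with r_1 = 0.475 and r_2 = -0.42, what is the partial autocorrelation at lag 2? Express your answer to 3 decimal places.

-0.834

φ_{22} = (r_2 − r_1²) / (1 − r_1²)
r_1² = (0.475)² = 0.225625
Numerator = -0.42 − 0.2256 = -0.6456; denominator = 1 − 0.2256 = 0.7744
φ_{22} = -0.6456 / 0.7744 = -0.834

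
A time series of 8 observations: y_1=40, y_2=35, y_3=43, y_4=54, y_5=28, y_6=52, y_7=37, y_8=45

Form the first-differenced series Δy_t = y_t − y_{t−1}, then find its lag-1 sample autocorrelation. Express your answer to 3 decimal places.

-0.769

First differences Δy: -5, 8, 11, -26, 24, -15, 8
Mean of differences = 0.7143
Numerator Σ(Δy_t−Δȳ)(Δy_{t+1}−Δȳ) = -1343.9388
Denominator Σ(Δy_t−Δȳ)² = 1747.4286
r_1(Δy) = -1343.9388 / 1747.4286 = -0.769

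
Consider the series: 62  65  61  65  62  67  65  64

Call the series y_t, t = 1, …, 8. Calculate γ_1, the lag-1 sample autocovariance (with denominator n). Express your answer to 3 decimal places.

-1.611

Mean ȳ = (62 + 65 + 61 + 65 + 62 + 67 + 65 + 64)/8 = 63.8750
Σ_{t=1}^{7}(y_t−ȳ)(y_{t+1}−ȳ) = -12.8906
γ_1 = -12.8906 / 8 = -1.611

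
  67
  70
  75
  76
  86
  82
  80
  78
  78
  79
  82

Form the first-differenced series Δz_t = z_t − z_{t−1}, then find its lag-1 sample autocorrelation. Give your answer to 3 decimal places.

First differences Δz: 3, 5, 1, 10, -4, -2, -2, 0, 1, 3
Mean of differences = 1.5000
Numerator Σ(Δz_t−Δz̄)(Δz_{t+1}−Δz̄) = -10.7500
Denominator Σ(Δz_t−Δz̄)² = 146.5000
r_1(Δz) = -10.7500 / 146.5000 = -0.073

-0.073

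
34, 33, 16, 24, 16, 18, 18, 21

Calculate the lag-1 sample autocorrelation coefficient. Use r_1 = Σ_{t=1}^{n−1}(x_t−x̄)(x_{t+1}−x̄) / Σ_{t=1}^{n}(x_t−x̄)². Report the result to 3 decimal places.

0.240

Mean x̄ = (34 + 33 + 16 + 24 + 16 + 18 + 18 + 21)/8 = 22.5000
Deviations from mean: 11.5000, 10.5000, -6.5000, 1.5000, -6.5000, -4.5000, -4.5000, -1.5000
Σ(x_t−x̄)(x_{t+1}−x̄) = (120.7500) + (-68.2500) + (-9.7500) + (-9.7500) + (29.2500) + (20.2500) + (6.7500) = 89.2500
Denominator Σ(x_t−x̄)² = 372.0000
r_1 = 89.2500 / 372.0000 = 0.240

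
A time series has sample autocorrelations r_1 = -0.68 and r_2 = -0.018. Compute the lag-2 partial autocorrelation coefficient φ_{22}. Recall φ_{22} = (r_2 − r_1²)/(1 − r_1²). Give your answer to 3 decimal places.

-0.894

φ_{22} = (r_2 − r_1²) / (1 − r_1²)
r_1² = (-0.68)² = 0.4624
Numerator = -0.018 − 0.4624 = -0.4804; denominator = 1 − 0.4624 = 0.5376
φ_{22} = -0.4804 / 0.5376 = -0.894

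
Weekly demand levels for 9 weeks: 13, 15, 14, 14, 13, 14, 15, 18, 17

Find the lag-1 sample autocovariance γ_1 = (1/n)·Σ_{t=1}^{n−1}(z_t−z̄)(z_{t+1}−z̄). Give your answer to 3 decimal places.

Mean z̄ = (13 + 15 + 14 + 14 + 13 + 14 + 15 + 18 + 17)/9 = 14.7778
Σ_{t=1}^{8}(z_t−z̄)(z_{t+1}−z̄) = 10.5062
γ_1 = 10.5062 / 9 = 1.167

1.167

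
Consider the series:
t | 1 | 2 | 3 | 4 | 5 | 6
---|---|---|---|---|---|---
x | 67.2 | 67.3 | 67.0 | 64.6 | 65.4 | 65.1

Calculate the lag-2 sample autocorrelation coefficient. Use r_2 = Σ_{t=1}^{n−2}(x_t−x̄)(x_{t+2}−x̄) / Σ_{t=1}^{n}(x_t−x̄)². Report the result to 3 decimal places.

0.008

Mean x̄ = (67.2 + 67.3 + 67.0 + 64.6 + 65.4 + 65.1)/6 = 66.1000
Σ(x_t−x̄)(x_{t+2}−x̄) = (0.9900) + (-1.8000) + (-0.6300) + (1.5000) = 0.0600
Denominator Σ(x_t−x̄)² = 7.2000
r_2 = 0.0600 / 7.2000 = 0.008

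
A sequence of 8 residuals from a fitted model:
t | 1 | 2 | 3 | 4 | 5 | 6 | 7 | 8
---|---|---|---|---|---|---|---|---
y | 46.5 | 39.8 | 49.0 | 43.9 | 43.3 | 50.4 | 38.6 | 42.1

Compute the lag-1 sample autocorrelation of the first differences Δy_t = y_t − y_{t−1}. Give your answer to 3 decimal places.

-0.665

First differences Δy: -6.7, 9.2, -5.1, -0.6, 7.1, -11.8, 3.5
Mean of differences = -0.6286
Numerator Σ(Δy_t−Δȳ)(Δy_{t+1}−Δȳ) = -235.9894
Denominator Σ(Δy_t−Δȳ)² = 355.0343
r_1(Δy) = -235.9894 / 355.0343 = -0.665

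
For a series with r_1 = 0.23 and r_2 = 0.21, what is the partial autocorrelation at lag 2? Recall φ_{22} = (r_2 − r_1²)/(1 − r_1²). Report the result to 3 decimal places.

φ_{22} = (r_2 − r_1²) / (1 − r_1²)
r_1² = (0.23)² = 0.0529
Numerator = 0.21 − 0.0529 = 0.1571; denominator = 1 − 0.0529 = 0.9471
φ_{22} = 0.1571 / 0.9471 = 0.166

0.166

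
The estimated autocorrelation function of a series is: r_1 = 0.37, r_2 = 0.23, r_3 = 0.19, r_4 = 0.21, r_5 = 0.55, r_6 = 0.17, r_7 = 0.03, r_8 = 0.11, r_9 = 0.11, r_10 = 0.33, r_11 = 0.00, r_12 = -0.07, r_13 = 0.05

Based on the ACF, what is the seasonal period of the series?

5

The largest autocorrelation is r_5 = 0.55; the remaining lags stay at or below 0.37. The elevated value at lag 1 (0.37), dropping to 0.23 at lag 2, reflects decaying short-term dependence rather than seasonality.
The dominant spike at lag 5 indicates a seasonal period of 5.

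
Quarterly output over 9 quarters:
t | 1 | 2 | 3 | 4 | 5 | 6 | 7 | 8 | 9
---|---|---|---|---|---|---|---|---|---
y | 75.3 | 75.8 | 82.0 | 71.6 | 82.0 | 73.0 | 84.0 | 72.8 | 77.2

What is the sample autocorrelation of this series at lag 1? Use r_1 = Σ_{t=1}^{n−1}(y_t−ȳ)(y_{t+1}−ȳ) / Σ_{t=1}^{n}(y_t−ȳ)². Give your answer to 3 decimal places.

Mean ȳ = (75.3 + 75.8 + 82.0 + 71.6 + 82.0 + 73.0 + 84.0 + 72.8 + 77.2)/9 = 77.0778
Numerator Σ_{t=1}^{8}(y_t−ȳ)(y_{t+1}−ȳ) = -136.3772
Denominator Σ(y_t−ȳ)² = 166.1156
r_1 = -136.3772 / 166.1156 = -0.821

-0.821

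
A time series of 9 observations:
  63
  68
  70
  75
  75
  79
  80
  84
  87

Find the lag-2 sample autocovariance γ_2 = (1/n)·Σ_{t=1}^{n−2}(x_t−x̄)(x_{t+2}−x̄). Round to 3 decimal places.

16.938

Mean x̄ = (63 + 68 + 70 + 75 + 75 + 79 + 80 + 84 + 87)/9 = 75.6667
Σ_{t=1}^{7}(x_t−x̄)(x_{t+2}−x̄) = 152.4444
γ_2 = 152.4444 / 9 = 16.938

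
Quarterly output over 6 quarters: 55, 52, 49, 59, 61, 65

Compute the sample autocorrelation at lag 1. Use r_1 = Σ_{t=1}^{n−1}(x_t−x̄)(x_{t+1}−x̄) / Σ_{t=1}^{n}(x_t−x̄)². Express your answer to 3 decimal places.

Mean x̄ = (55 + 52 + 49 + 59 + 61 + 65)/6 = 56.8333
Numerator Σ_{t=1}^{5}(x_t−x̄)(x_{t+1}−x̄) = 72.8056
Denominator Σ(x_t−x̄)² = 176.8333
r_1 = 72.8056 / 176.8333 = 0.412

0.412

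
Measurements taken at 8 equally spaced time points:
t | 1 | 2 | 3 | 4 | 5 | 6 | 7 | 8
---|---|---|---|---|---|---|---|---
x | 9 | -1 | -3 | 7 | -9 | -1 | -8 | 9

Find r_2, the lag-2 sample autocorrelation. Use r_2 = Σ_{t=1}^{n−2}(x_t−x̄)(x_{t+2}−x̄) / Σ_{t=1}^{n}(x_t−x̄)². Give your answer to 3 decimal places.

0.139

Mean x̄ = (9 − 1 − 3 + 7 − 9 − 1 − 8 + 9)/8 = 0.3750
Numerator Σ_{t=1}^{6}(x_t−x̄)(x_{t+2}−x̄) = 50.9688
Denominator Σ(x_t−x̄)² = 365.8750
r_2 = 50.9688 / 365.8750 = 0.139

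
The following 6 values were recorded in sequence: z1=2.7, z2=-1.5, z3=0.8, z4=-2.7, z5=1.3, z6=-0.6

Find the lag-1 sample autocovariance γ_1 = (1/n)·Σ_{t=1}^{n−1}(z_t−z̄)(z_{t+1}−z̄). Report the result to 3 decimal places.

-1.950

Mean z̄ = (2.7 − 1.5 + 0.8 − 2.7 + 1.3 − 0.6)/6 = 0.0000
Σ_{t=1}^{5}(z_t−z̄)(z_{t+1}−z̄) = -11.7000
γ_1 = -11.7000 / 6 = -1.950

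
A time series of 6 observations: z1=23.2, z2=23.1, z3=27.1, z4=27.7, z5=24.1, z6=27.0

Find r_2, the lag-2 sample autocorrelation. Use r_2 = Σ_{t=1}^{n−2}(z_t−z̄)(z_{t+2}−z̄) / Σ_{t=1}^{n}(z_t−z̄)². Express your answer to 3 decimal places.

Mean z̄ = (23.2 + 23.1 + 27.1 + 27.7 + 24.1 + 27.0)/6 = 25.3667
Deviations from mean: -2.1667, -2.2667, 1.7333, 2.3333, -1.2667, 1.6333
Σ(z_t−z̄)(z_{t+2}−z̄) = (-3.7556) + (-5.2889) + (-2.1956) + (3.8111) = -7.4289
Denominator Σ(z_t−z̄)² = 22.5533
r_2 = -7.4289 / 22.5533 = -0.329

-0.329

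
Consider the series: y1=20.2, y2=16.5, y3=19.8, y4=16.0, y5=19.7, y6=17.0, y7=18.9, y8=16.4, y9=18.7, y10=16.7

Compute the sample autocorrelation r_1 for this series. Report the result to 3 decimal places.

-0.803

Mean ȳ = (20.2 + 16.5 + 19.8 + 16.0 + 19.7 + 17.0 + 18.9 + 16.4 + 18.7 + 16.7)/10 = 17.9900
Numerator Σ_{t=1}^{9}(y_t−ȳ)(y_{t+1}−ȳ) = -19.0801
Denominator Σ(y_t−ȳ)² = 23.7690
r_1 = -19.0801 / 23.7690 = -0.803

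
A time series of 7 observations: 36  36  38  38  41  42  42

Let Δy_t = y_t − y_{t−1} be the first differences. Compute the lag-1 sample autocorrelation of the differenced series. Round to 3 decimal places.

First differences Δy: 0, 2, 0, 3, 1, 0
Mean of differences = 1.0000
Numerator Σ(Δy_t−Δȳ)(Δy_{t+1}−Δȳ) = -4.0000
Denominator Σ(Δy_t−Δȳ)² = 8.0000
r_1(Δy) = -4.0000 / 8.0000 = -0.500

-0.500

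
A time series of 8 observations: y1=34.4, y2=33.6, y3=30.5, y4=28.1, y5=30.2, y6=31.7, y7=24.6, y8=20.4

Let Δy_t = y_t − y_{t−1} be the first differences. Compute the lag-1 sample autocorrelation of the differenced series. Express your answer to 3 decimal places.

0.083

First differences Δy: -0.8, -3.1, -2.4, 2.1, 1.5, -7.1, -4.2
Mean of differences = -2.0000
Numerator Σ(Δy_t−Δȳ)(Δy_{t+1}−Δȳ) = 5.2000
Denominator Σ(Δy_t−Δȳ)² = 62.7200
r_1(Δy) = 5.2000 / 62.7200 = 0.083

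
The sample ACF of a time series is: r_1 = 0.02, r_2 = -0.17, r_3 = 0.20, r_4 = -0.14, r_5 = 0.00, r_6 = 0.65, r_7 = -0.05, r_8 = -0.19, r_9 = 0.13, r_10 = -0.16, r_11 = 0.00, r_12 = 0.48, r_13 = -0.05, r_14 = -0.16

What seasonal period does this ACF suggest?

The largest autocorrelation is r_6 = 0.65, with a weaker echo at lag 12 (0.48); the remaining lags stay at or below 0.20.
The dominant spike at lag 6 indicates a seasonal period of 6.

6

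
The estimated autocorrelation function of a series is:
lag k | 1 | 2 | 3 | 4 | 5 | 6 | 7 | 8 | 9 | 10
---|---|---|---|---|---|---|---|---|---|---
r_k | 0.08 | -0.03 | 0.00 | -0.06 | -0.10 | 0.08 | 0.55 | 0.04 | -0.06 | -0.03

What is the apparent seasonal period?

The largest autocorrelation is r_7 = 0.55; the remaining lags stay at or below 0.08.
The dominant spike at lag 7 indicates a seasonal period of 7.

7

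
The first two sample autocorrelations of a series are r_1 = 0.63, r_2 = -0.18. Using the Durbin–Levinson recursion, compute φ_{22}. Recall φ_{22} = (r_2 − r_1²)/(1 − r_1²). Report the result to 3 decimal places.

φ_{22} = (r_2 − r_1²) / (1 − r_1²)
r_1² = (0.63)² = 0.3969
Numerator = -0.18 − 0.3969 = -0.5769; denominator = 1 − 0.3969 = 0.6031
φ_{22} = -0.5769 / 0.6031 = -0.957

-0.957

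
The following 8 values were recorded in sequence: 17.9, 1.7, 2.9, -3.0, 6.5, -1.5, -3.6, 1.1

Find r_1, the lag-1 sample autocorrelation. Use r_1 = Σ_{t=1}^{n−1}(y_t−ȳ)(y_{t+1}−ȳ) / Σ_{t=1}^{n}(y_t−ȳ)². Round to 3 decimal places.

-0.050

Mean ȳ = (17.9 + 1.7 + 2.9 − 3.0 + 6.5 − 1.5 − 3.6 + 1.1)/8 = 2.7500
Deviations from mean: 15.1500, -1.0500, 0.1500, -5.7500, 3.7500, -4.2500, -6.3500, -1.6500
Numerator Σ_{t=1}^{7}(y_t−ȳ)(y_{t+1}−ȳ) = -16.9625
Denominator Σ(y_t−ȳ)² = 338.8800
r_1 = -16.9625 / 338.8800 = -0.050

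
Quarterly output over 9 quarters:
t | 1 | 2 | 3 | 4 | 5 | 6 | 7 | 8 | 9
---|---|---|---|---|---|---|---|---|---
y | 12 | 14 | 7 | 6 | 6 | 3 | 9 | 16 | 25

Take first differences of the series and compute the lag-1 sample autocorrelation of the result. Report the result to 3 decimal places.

0.357

First differences Δy: 2, -7, -1, 0, -3, 6, 7, 9
Mean of differences = 1.6250
Numerator Σ(Δy_t−Δȳ)(Δy_{t+1}−Δȳ) = 74.1094
Denominator Σ(Δy_t−Δȳ)² = 207.8750
r_1(Δy) = 74.1094 / 207.8750 = 0.357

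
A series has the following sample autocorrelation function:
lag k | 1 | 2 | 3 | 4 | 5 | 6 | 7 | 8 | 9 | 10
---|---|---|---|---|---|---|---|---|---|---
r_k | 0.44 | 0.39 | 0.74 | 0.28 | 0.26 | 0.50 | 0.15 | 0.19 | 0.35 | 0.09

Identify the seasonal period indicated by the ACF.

3

The largest autocorrelation is r_3 = 0.74, with a weaker echo at lag 6 (0.50); the remaining lags stay at or below 0.44. The elevated value at lag 1 (0.44), dropping to 0.39 at lag 2, reflects decaying short-term dependence rather than seasonality.
The dominant spike at lag 3 indicates a seasonal period of 3.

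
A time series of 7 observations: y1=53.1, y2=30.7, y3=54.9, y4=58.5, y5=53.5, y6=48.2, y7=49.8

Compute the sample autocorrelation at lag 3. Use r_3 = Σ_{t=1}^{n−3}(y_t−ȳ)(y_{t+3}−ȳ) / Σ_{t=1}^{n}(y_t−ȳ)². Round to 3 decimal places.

Mean ȳ = (53.1 + 30.7 + 54.9 + 58.5 + 53.5 + 48.2 + 49.8)/7 = 49.8143
Deviations from mean: 3.2857, -19.1143, 5.0857, 8.6857, 3.6857, -1.6143, -0.0143
Numerator Σ_{t=1}^{4}(y_t−ȳ)(y_{t+3}−ȳ) = -50.2449
Denominator Σ(y_t−ȳ)² = 493.6486
r_3 = -50.2449 / 493.6486 = -0.102

-0.102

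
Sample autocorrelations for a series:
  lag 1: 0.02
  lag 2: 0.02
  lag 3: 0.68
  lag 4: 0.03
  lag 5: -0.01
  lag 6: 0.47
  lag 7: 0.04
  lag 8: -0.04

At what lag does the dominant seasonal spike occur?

3

The largest autocorrelation is r_3 = 0.68, with a weaker echo at lag 6 (0.47); the remaining lags stay at or below 0.04.
The dominant spike at lag 3 indicates a seasonal period of 3.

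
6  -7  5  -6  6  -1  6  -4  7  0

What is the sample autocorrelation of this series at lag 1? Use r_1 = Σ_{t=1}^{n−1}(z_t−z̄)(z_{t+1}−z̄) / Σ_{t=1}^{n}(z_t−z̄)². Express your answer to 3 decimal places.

-0.800

Mean z̄ = (6 − 7 + 5 − 6 + 6 − 1 + 6 − 4 + 7 + 0)/10 = 1.2000
Numerator Σ_{t=1}^{9}(z_t−z̄)(z_{t+1}−z̄) = -215.6400
Denominator Σ(z_t−z̄)² = 269.6000
r_1 = -215.6400 / 269.6000 = -0.800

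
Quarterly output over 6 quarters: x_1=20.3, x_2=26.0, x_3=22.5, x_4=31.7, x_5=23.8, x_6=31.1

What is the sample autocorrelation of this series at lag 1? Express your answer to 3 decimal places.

-0.405

Mean x̄ = (20.3 + 26.0 + 22.5 + 31.7 + 23.8 + 31.1)/6 = 25.9000
Deviations from mean: -5.6000, 0.1000, -3.4000, 5.8000, -2.1000, 5.2000
Numerator Σ_{t=1}^{5}(x_t−x̄)(x_{t+1}−x̄) = -43.7200
Denominator Σ(x_t−x̄)² = 108.0200
r_1 = -43.7200 / 108.0200 = -0.405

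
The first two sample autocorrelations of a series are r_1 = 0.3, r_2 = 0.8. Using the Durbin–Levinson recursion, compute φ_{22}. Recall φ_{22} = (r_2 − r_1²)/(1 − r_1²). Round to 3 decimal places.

0.780

φ_{22} = (r_2 − r_1²) / (1 − r_1²)
r_1² = (0.3)² = 0.09
Numerator = 0.8 − 0.0900 = 0.7100; denominator = 1 − 0.0900 = 0.9100
φ_{22} = 0.7100 / 0.9100 = 0.780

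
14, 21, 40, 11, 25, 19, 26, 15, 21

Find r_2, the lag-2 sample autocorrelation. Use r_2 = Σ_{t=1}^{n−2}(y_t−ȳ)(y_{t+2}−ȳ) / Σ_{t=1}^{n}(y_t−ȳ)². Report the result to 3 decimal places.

-0.018

Mean ȳ = (14 + 21 + 40 + 11 + 25 + 19 + 26 + 15 + 21)/9 = 21.3333
Numerator Σ_{t=1}^{7}(y_t−ȳ)(y_{t+2}−ȳ) = -10.5556
Denominator Σ(y_t−ȳ)² = 590.0000
r_2 = -10.5556 / 590.0000 = -0.018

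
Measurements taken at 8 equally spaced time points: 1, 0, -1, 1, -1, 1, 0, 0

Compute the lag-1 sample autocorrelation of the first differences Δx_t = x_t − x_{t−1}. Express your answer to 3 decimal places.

-0.742

First differences Δx: -1, -1, 2, -2, 2, -1, 0
Mean of differences = -0.1429
Numerator Σ(Δx_t−Δx̄)(Δx_{t+1}−Δx̄) = -11.0204
Denominator Σ(Δx_t−Δx̄)² = 14.8571
r_1(Δx) = -11.0204 / 14.8571 = -0.742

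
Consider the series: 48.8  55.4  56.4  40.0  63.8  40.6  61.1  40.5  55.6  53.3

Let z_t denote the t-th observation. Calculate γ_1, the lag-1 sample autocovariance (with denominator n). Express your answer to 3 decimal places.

Mean z̄ = (48.8 + 55.4 + 56.4 + 40.0 + 63.8 + 40.6 + 61.1 + 40.5 + 55.6 + 53.3)/10 = 51.5500
Σ_{t=1}^{9}(z_t−z̄)(z_{t+1}−z̄) = -571.3225
γ_1 = -571.3225 / 10 = -57.132

-57.132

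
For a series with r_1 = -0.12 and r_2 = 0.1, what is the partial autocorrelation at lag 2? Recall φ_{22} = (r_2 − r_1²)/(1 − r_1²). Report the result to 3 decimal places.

φ_{22} = (r_2 − r_1²) / (1 − r_1²)
r_1² = (-0.12)² = 0.0144
Numerator = 0.1 − 0.0144 = 0.0856; denominator = 1 − 0.0144 = 0.9856
φ_{22} = 0.0856 / 0.9856 = 0.087

0.087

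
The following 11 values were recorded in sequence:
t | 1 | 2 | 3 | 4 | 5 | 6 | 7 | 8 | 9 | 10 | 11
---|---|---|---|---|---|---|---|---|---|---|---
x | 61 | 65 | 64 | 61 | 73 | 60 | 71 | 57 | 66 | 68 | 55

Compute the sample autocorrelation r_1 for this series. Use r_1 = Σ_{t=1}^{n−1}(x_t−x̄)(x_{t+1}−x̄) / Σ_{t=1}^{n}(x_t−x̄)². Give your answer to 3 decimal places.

Mean x̄ = (61 + 65 + 64 + 61 + 73 + 60 + 71 + 57 + 66 + 68 + 55)/11 = 63.7273
Numerator Σ_{t=1}^{10}(x_t−x̄)(x_{t+1}−x̄) = -182.6198
Denominator Σ(x_t−x̄)² = 314.1818
r_1 = -182.6198 / 314.1818 = -0.581

-0.581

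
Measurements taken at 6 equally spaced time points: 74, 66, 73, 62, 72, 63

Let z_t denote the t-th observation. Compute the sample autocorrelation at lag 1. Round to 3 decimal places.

Mean z̄ = (74 + 66 + 73 + 62 + 72 + 63)/6 = 68.3333
Deviations from mean: 5.6667, -2.3333, 4.6667, -6.3333, 3.6667, -5.3333
Σ(z_t−z̄)(z_{t+1}−z̄) = (-13.2222) + (-10.8889) + (-29.5556) + (-23.2222) + (-19.5556) = -96.4444
Denominator Σ(z_t−z̄)² = 141.3333
r_1 = -96.4444 / 141.3333 = -0.682

-0.682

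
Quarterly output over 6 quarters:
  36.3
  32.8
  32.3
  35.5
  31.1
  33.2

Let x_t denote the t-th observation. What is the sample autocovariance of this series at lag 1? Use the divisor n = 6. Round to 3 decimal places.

Mean x̄ = (36.3 + 32.8 + 32.3 + 35.5 + 31.1 + 33.2)/6 = 33.5333
Σ_{t=1}^{5}(x_t−x̄)(x_{t+1}−x̄) = -7.5244
γ_1 = -7.5244 / 6 = -1.254

-1.254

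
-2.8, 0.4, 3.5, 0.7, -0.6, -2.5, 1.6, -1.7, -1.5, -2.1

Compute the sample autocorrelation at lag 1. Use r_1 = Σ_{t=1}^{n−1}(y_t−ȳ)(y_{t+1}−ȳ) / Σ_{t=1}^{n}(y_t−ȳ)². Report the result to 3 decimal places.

Mean ȳ = (-2.8 + 0.4 + 3.5 + 0.7 − 0.6 − 2.5 + 1.6 − 1.7 − 1.5 − 2.1)/10 = -0.5000
Numerator Σ_{t=1}^{9}(y_t−ȳ)(y_{t+1}−ȳ) = 2.4900
Denominator Σ(y_t−ȳ)² = 36.9600
r_1 = 2.4900 / 36.9600 = 0.067

0.067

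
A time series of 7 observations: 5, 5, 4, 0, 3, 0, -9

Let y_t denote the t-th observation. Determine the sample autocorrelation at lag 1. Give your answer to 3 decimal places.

Mean ȳ = (5 + 5 + 4 + 0 + 3 + 0 − 9)/7 = 1.1429
Deviations from mean: 3.8571, 3.8571, 2.8571, -1.1429, 1.8571, -1.1429, -10.1429
Σ(y_t−ȳ)(y_{t+1}−ȳ) = (14.8776) + (11.0204) + (-3.2653) + (-2.1224) + (-2.1224) + (11.5918) = 29.9796
Denominator Σ(y_t−ȳ)² = 146.8571
r_1 = 29.9796 / 146.8571 = 0.204

0.204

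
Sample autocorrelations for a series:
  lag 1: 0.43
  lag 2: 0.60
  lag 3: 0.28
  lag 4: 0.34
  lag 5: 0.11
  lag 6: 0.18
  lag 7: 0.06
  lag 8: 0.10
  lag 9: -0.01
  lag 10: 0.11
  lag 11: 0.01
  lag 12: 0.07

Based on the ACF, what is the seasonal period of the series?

2

The largest autocorrelation is r_2 = 0.60; the remaining lags stay at or below 0.43.
The dominant spike at lag 2 indicates a seasonal period of 2.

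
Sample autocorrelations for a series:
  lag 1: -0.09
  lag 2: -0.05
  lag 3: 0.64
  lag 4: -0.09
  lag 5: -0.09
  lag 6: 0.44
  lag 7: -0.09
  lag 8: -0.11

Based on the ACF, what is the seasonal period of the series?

3

The largest autocorrelation is r_3 = 0.64, with a weaker echo at lag 6 (0.44); the remaining lags stay at or below -0.05.
The dominant spike at lag 3 indicates a seasonal period of 3.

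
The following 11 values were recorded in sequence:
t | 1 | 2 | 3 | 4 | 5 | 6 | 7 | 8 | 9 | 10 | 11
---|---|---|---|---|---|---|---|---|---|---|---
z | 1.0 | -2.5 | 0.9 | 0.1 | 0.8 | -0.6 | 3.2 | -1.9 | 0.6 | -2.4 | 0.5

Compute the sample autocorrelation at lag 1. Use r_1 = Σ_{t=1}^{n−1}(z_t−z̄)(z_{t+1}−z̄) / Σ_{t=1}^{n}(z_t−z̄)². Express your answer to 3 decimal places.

-0.577

Mean z̄ = (1.0 − 2.5 + 0.9 + 0.1 + 0.8 − 0.6 + 3.2 − 1.9 + 0.6 − 2.4 + 0.5)/11 = -0.0273
Numerator Σ_{t=1}^{10}(z_t−z̄)(z_{t+1}−z̄) = -16.8898
Denominator Σ(z_t−z̄)² = 29.2818
r_1 = -16.8898 / 29.2818 = -0.577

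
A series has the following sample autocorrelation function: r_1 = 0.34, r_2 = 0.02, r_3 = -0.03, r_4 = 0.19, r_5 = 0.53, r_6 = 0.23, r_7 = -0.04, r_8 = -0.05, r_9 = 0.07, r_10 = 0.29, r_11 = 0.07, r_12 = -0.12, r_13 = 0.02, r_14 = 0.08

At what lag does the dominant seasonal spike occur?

5

The largest autocorrelation is r_5 = 0.53; the remaining lags stay at or below 0.34. The elevated value at lag 1 (0.34), dropping to 0.02 at lag 2, reflects decaying short-term dependence rather than seasonality.
The dominant spike at lag 5 indicates a seasonal period of 5.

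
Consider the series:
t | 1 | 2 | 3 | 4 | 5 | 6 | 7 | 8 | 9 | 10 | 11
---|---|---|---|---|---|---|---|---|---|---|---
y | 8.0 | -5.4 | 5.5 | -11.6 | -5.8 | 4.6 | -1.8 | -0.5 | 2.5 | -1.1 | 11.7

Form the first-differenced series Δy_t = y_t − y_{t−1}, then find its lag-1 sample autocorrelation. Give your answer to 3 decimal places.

-0.522

First differences Δy: -13.4, 10.9, -17.1, 5.8, 10.4, -6.4, 1.3, 3.0, -3.6, 12.8
Mean of differences = 0.3700
Numerator Σ(Δy_t−Δȳ)(Δy_{t+1}−Δȳ) = -500.8979
Denominator Σ(Δy_t−Δȳ)² = 959.6610
r_1(Δy) = -500.8979 / 959.6610 = -0.522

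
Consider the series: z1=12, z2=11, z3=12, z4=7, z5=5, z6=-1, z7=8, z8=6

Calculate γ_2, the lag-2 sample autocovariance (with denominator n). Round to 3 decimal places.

2.875

Mean z̄ = (12 + 11 + 12 + 7 + 5 − 1 + 8 + 6)/8 = 7.5000
Deviations: 4.5000, 3.5000, 4.5000, -0.5000, -2.5000, -8.5000, 0.5000, -1.5000
Σ_{t=1}^{6}(z_t−z̄)(z_{t+2}−z̄) = 23.0000
γ_2 = 23.0000 / 8 = 2.875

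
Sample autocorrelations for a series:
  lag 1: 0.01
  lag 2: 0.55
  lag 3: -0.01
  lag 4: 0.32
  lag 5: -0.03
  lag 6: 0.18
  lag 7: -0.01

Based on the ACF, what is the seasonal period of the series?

The largest autocorrelation is r_2 = 0.55, with weaker echoes at lags 4 (0.32) and 6 (0.18); the remaining lags stay at or below 0.01.
The dominant spike at lag 2 indicates a seasonal period of 2.

2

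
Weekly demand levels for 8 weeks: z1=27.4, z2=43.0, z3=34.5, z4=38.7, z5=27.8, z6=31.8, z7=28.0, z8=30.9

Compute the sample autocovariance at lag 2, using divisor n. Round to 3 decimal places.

7.820

Mean z̄ = (27.4 + 43.0 + 34.5 + 38.7 + 27.8 + 31.8 + 28.0 + 30.9)/8 = 32.7625
Deviations: -5.3625, 10.2375, 1.7375, 5.9375, -4.9625, -0.9625, -4.7625, -1.8625
Σ_{t=1}^{6}(z_t−z̄)(z_{t+2}−z̄) = 62.5572
γ_2 = 62.5572 / 8 = 7.820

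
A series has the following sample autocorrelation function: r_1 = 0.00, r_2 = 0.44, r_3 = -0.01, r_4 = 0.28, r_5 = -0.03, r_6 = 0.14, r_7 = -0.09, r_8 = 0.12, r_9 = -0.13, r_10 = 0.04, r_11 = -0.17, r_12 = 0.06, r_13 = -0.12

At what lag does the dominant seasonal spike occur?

The largest autocorrelation is r_2 = 0.44, with a weaker echo at lag 4 (0.28); the remaining lags stay at or below 0.14.
The dominant spike at lag 2 indicates a seasonal period of 2.

2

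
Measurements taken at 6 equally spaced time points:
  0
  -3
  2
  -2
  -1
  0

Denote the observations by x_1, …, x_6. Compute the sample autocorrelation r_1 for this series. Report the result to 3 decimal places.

Mean x̄ = (0 − 3 + 2 − 2 − 1 + 0)/6 = -0.6667
Deviations from mean: 0.6667, -2.3333, 2.6667, -1.3333, -0.3333, 0.6667
Σ(x_t−x̄)(x_{t+1}−x̄) = (-1.5556) + (-6.2222) + (-3.5556) + (0.4444) + (-0.2222) = -11.1111
Denominator Σ(x_t−x̄)² = 15.3333
r_1 = -11.1111 / 15.3333 = -0.725

-0.725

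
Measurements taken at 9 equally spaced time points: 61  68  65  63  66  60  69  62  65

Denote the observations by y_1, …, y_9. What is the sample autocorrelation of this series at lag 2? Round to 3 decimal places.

Mean ȳ = (61 + 68 + 65 + 63 + 66 + 60 + 69 + 62 + 65)/9 = 64.3333
Numerator Σ_{t=1}^{7}(y_t−ȳ)(y_{t+2}−ȳ) = 20.7778
Denominator Σ(y_t−ȳ)² = 76.0000
r_2 = 20.7778 / 76.0000 = 0.273

0.273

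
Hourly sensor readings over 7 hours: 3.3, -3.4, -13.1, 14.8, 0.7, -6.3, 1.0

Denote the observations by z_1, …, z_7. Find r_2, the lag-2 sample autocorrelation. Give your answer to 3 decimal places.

-0.430

Mean z̄ = (3.3 − 3.4 − 13.1 + 14.8 + 0.7 − 6.3 + 1.0)/7 = -0.4286
Deviations from mean: 3.7286, -2.9714, -12.6714, 15.2286, 1.1286, -5.8714, 1.4286
Numerator Σ_{t=1}^{5}(z_t−z̄)(z_{t+2}−z̄) = -194.5988
Denominator Σ(z_t−z̄)² = 452.9943
r_2 = -194.5988 / 452.9943 = -0.430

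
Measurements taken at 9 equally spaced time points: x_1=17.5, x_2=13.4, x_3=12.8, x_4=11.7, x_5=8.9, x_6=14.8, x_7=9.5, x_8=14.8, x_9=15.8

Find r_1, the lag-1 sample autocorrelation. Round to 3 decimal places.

-0.099

Mean x̄ = (17.5 + 13.4 + 12.8 + 11.7 + 8.9 + 14.8 + 9.5 + 14.8 + 15.8)/9 = 13.2444
Numerator Σ_{t=1}^{8}(x_t−x̄)(x_{t+1}−x̄) = -6.4431
Denominator Σ(x_t−x̄)² = 64.9822
r_1 = -6.4431 / 64.9822 = -0.099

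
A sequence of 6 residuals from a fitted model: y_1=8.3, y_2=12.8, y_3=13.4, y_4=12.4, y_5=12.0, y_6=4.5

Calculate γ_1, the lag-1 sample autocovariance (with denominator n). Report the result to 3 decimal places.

Mean ȳ = (8.3 + 12.8 + 13.4 + 12.4 + 12.0 + 4.5)/6 = 10.5667
Deviations: -2.2667, 2.2333, 2.8333, 1.8333, 1.4333, -6.0667
Σ_{t=1}^{5}(y_t−ȳ)(y_{t+1}−ȳ) = 0.3922
γ_1 = 0.3922 / 6 = 0.065

0.065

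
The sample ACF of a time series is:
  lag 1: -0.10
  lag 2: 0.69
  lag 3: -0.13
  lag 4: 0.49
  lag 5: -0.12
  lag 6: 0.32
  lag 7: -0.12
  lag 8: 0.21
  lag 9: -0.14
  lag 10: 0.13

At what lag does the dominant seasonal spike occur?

The largest autocorrelation is r_2 = 0.69, with weaker echoes at lags 4 (0.49), 6 (0.32) and 8 (0.21); the remaining lags stay at or below 0.13.
The dominant spike at lag 2 indicates a seasonal period of 2.

2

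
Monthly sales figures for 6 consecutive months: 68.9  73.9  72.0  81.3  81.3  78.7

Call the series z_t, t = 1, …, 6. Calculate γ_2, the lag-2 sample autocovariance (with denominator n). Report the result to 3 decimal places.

Mean z̄ = (68.9 + 73.9 + 72.0 + 81.3 + 81.3 + 78.7)/6 = 76.0167
Deviations: -7.1167, -2.1167, -4.0167, 5.2833, 5.2833, 2.6833
Σ_{t=1}^{4}(z_t−z̄)(z_{t+2}−z̄) = 10.3578
γ_2 = 10.3578 / 6 = 1.726

1.726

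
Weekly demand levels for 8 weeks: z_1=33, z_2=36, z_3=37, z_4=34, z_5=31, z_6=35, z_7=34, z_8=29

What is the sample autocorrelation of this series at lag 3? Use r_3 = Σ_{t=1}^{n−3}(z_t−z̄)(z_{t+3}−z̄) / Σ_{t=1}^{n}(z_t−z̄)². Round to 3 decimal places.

0.218

Mean z̄ = (33 + 36 + 37 + 34 + 31 + 35 + 34 + 29)/8 = 33.6250
Deviations from mean: -0.6250, 2.3750, 3.3750, 0.3750, -2.6250, 1.3750, 0.3750, -4.6250
Σ(z_t−z̄)(z_{t+3}−z̄) = (-0.2344) + (-6.2344) + (4.6406) + (0.1406) + (12.1406) = 10.4531
Denominator Σ(z_t−z̄)² = 47.8750
r_3 = 10.4531 / 47.8750 = 0.218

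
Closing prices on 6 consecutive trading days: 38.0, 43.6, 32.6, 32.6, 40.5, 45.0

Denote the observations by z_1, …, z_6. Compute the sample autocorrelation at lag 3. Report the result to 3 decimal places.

-0.179

Mean z̄ = (38.0 + 43.6 + 32.6 + 32.6 + 40.5 + 45.0)/6 = 38.7167
Deviations from mean: -0.7167, 4.8833, -6.1167, -6.1167, 1.7833, 6.2833
Σ(z_t−z̄)(z_{t+3}−z̄) = (4.3836) + (8.7086) + (-38.4331) = -25.3408
Denominator Σ(z_t−z̄)² = 141.8483
r_3 = -25.3408 / 141.8483 = -0.179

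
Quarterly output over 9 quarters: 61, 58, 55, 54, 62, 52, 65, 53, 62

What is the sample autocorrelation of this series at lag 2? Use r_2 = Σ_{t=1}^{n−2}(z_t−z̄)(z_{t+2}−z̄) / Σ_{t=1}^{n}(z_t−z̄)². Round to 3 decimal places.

Mean z̄ = (61 + 58 + 55 + 54 + 62 + 52 + 65 + 53 + 62)/9 = 58.0000
Σ(z_t−z̄)(z_{t+2}−z̄) = (-9.0000) + (0.0000) + (-12.0000) + (24.0000) + (28.0000) + (30.0000) + (28.0000) = 89.0000
Denominator Σ(z_t−z̄)² = 176.0000
r_2 = 89.0000 / 176.0000 = 0.506

0.506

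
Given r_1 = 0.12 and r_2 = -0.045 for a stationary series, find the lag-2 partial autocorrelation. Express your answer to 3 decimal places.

-0.060

φ_{22} = (r_2 − r_1²) / (1 − r_1²)
r_1² = (0.12)² = 0.0144
Numerator = -0.045 − 0.0144 = -0.0594; denominator = 1 − 0.0144 = 0.9856
φ_{22} = -0.0594 / 0.9856 = -0.060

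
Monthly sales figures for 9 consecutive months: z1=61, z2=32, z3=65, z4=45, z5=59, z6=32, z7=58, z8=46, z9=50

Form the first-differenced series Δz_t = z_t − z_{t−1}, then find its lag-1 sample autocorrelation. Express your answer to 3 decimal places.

-0.814

First differences Δz: -29, 33, -20, 14, -27, 26, -12, 4
Mean of differences = -1.3750
Numerator Σ(Δz_t−Δz̄)(Δz_{t+1}−Δz̄) = -3319.6406
Denominator Σ(Δz_t−Δz̄)² = 4075.8750
r_1(Δz) = -3319.6406 / 4075.8750 = -0.814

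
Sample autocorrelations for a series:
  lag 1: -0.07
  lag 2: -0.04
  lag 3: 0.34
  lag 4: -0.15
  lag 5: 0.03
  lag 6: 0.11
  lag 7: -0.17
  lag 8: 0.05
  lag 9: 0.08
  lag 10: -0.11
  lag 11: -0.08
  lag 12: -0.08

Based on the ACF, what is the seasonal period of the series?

3

The largest autocorrelation is r_3 = 0.34; the remaining lags stay at or below 0.11.
The dominant spike at lag 3 indicates a seasonal period of 3.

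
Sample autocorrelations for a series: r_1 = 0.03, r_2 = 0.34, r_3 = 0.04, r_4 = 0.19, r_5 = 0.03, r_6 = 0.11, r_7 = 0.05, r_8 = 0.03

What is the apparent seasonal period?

2

The largest autocorrelation is r_2 = 0.34, with a weaker echo at lag 4 (0.19); the remaining lags stay at or below 0.11.
The dominant spike at lag 2 indicates a seasonal period of 2.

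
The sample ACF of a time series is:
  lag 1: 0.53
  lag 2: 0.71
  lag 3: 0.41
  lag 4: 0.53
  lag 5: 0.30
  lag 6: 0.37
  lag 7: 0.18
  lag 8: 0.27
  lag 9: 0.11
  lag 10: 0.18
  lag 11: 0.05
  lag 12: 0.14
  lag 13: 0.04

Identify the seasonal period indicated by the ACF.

2

The largest autocorrelation is r_2 = 0.71; the remaining lags stay at or below 0.53.
The dominant spike at lag 2 indicates a seasonal period of 2.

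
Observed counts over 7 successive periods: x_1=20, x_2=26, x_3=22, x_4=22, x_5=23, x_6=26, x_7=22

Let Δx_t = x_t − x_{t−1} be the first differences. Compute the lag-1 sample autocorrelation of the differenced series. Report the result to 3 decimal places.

-0.428

First differences Δx: 6, -4, 0, 1, 3, -4
Mean of differences = 0.3333
Numerator Σ(Δx_t−Δx̄)(Δx_{t+1}−Δx̄) = -33.1111
Denominator Σ(Δx_t−Δx̄)² = 77.3333
r_1(Δx) = -33.1111 / 77.3333 = -0.428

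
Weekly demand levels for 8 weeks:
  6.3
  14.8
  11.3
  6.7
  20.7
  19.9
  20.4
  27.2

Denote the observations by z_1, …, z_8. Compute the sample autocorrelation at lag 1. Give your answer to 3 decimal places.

0.264

Mean z̄ = (6.3 + 14.8 + 11.3 + 6.7 + 20.7 + 19.9 + 20.4 + 27.2)/8 = 15.9125
Deviations from mean: -9.6125, -1.1125, -4.6125, -9.2125, 4.7875, 3.9875, 4.4875, 11.2875
Σ(z_t−z̄)(z_{t+1}−z̄) = (10.6939) + (5.1314) + (42.4927) + (-44.1048) + (19.0902) + (17.8939) + (50.6527) = 101.8498
Denominator Σ(z_t−z̄)² = 386.1488
r_1 = 101.8498 / 386.1488 = 0.264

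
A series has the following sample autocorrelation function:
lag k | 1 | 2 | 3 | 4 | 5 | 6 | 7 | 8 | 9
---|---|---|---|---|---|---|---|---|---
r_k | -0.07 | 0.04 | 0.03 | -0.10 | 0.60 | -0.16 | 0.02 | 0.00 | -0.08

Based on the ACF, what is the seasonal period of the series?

5

The largest autocorrelation is r_5 = 0.60; the remaining lags stay at or below 0.04.
The dominant spike at lag 5 indicates a seasonal period of 5.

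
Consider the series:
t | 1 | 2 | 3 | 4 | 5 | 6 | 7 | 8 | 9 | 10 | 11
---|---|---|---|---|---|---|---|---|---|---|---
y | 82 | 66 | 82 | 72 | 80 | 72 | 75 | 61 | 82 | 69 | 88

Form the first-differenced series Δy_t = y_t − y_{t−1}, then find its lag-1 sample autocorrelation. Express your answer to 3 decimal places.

First differences Δy: -16, 16, -10, 8, -8, 3, -14, 21, -13, 19
Mean of differences = 0.6000
Numerator Σ(Δy_t−Δȳ)(Δy_{t+1}−Δȳ) = -1442.1600
Denominator Σ(Δy_t−Δȳ)² = 1912.4000
r_1(Δy) = -1442.1600 / 1912.4000 = -0.754

-0.754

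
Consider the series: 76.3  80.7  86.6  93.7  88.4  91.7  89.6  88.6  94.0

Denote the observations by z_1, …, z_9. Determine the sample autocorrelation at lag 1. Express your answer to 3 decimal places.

0.371

Mean z̄ = (76.3 + 80.7 + 86.6 + 93.7 + 88.4 + 91.7 + 89.6 + 88.6 + 94.0)/9 = 87.7333
Numerator Σ_{t=1}^{8}(z_t−z̄)(z_{t+1}−z̄) = 102.6989
Denominator Σ(z_t−z̄)² = 276.7600
r_1 = 102.6989 / 276.7600 = 0.371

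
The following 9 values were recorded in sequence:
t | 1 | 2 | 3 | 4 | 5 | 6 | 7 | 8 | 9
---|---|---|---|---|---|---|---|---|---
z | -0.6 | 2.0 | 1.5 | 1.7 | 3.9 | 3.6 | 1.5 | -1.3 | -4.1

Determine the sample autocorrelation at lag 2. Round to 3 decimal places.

Mean z̄ = (-0.6 + 2.0 + 1.5 + 1.7 + 3.9 + 3.6 + 1.5 − 1.3 − 4.1)/9 = 0.9111
Numerator Σ_{t=1}^{7}(z_t−z̄)(z_{t+2}−z̄) = -3.2858
Denominator Σ(z_t−z̄)² = 50.9489
r_2 = -3.2858 / 50.9489 = -0.064

-0.064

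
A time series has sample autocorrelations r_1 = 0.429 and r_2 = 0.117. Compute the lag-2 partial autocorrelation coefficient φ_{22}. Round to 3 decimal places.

-0.082

φ_{22} = (r_2 − r_1²) / (1 − r_1²)
r_1² = (0.429)² = 0.184041
Numerator = 0.117 − 0.1840 = -0.0670; denominator = 1 − 0.1840 = 0.8160
φ_{22} = -0.0670 / 0.8160 = -0.082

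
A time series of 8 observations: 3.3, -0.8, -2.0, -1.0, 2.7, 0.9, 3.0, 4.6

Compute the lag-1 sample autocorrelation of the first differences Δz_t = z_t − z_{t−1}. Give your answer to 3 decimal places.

-0.009

First differences Δz: -4.1, -1.2, 1.0, 3.7, -1.8, 2.1, 1.6
Mean of differences = 0.1857
Numerator Σ(Δz_t−Δz̄)(Δz_{t+1}−Δz̄) = -0.4002
Denominator Σ(Δz_t−Δz̄)² = 42.9086
r_1(Δz) = -0.4002 / 42.9086 = -0.009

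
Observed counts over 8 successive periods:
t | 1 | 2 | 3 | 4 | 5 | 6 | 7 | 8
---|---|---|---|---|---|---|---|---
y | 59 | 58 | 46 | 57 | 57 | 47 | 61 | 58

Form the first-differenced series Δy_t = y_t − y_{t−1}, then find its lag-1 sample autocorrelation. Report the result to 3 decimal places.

First differences Δy: -1, -12, 11, 0, -10, 14, -3
Mean of differences = -0.1429
Numerator Σ(Δy_t−Δȳ)(Δy_{t+1}−Δȳ) = -301.5918
Denominator Σ(Δy_t−Δȳ)² = 570.8571
r_1(Δy) = -301.5918 / 570.8571 = -0.528

-0.528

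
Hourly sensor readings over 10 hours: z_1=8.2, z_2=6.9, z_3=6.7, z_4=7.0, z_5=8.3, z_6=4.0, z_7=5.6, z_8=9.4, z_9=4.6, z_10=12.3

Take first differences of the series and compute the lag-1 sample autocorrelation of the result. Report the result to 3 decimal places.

-0.504

First differences Δz: -1.3, -0.2, 0.3, 1.3, -4.3, 1.6, 3.8, -4.8, 7.7
Mean of differences = 0.4556
Numerator Σ(Δz_t−Δz̄)(Δz_{t+1}−Δz̄) = -60.1598
Denominator Σ(Δz_t−Δz̄)² = 119.4622
r_1(Δz) = -60.1598 / 119.4622 = -0.504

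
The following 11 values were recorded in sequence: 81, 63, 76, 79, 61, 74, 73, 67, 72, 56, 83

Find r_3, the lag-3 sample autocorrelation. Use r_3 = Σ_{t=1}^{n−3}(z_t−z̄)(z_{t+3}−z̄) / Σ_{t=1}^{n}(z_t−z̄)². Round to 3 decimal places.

Mean z̄ = (81 + 63 + 76 + 79 + 61 + 74 + 73 + 67 + 72 + 56 + 83)/11 = 71.3636
Numerator Σ_{t=1}^{8}(z_t−z̄)(z_{t+3}−z̄) = 155.9669
Denominator Σ(z_t−z̄)² = 750.5455
r_3 = 155.9669 / 750.5455 = 0.208

0.208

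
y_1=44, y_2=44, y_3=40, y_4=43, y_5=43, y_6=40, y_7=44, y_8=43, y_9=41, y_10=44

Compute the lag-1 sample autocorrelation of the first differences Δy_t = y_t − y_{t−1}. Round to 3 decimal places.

-0.500

First differences Δy: 0, -4, 3, 0, -3, 4, -1, -2, 3
Mean of differences = 0.0000
Numerator Σ(Δy_t−Δȳ)(Δy_{t+1}−Δȳ) = -32.0000
Denominator Σ(Δy_t−Δȳ)² = 64.0000
r_1(Δy) = -32.0000 / 64.0000 = -0.500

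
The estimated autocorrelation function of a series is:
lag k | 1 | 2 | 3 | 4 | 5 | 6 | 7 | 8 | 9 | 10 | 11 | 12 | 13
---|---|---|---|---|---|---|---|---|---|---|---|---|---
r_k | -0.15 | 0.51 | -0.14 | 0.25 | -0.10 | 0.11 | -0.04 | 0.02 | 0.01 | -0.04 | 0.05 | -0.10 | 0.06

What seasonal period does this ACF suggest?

The largest autocorrelation is r_2 = 0.51, with a weaker echo at lag 4 (0.25); the remaining lags stay at or below 0.11.
The dominant spike at lag 2 indicates a seasonal period of 2.

2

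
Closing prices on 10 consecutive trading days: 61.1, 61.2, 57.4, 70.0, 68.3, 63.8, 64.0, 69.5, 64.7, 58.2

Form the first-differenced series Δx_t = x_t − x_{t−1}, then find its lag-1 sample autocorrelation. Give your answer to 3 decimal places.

First differences Δx: 0.1, -3.8, 12.6, -1.7, -4.5, 0.2, 5.5, -4.8, -6.5
Mean of differences = -0.3222
Numerator Σ(Δx_t−Δx̄)(Δx_{t+1}−Δx̄) = -56.0060
Denominator Σ(Δx_t−Δx̄)² = 290.9956
r_1(Δx) = -56.0060 / 290.9956 = -0.192

-0.192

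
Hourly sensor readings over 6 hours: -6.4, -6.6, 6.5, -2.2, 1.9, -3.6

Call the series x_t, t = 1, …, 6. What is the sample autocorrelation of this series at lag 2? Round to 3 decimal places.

-0.041

Mean x̄ = (-6.4 − 6.6 + 6.5 − 2.2 + 1.9 − 3.6)/6 = -1.7333
Deviations from mean: -4.6667, -4.8667, 8.2333, -0.4667, 3.6333, -1.8667
Σ(x_t−x̄)(x_{t+2}−x̄) = (-38.4222) + (2.2711) + (29.9144) + (0.8711) = -5.3656
Denominator Σ(x_t−x̄)² = 130.1533
r_2 = -5.3656 / 130.1533 = -0.041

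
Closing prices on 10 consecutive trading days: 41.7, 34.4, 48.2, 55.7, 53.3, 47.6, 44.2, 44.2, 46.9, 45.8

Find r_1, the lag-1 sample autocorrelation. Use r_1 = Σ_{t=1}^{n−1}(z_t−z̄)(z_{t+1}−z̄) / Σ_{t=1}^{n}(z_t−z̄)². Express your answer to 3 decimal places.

0.398

Mean z̄ = (41.7 + 34.4 + 48.2 + 55.7 + 53.3 + 47.6 + 44.2 + 44.2 + 46.9 + 45.8)/10 = 46.2000
Numerator Σ_{t=1}^{9}(z_t−z̄)(z_{t+1}−z̄) = 125.4100
Denominator Σ(z_t−z̄)² = 314.7600
r_1 = 125.4100 / 314.7600 = 0.398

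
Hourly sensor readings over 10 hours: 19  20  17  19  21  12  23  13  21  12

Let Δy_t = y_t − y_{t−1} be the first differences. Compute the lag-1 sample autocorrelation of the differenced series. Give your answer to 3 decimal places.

-0.835

First differences Δy: 1, -3, 2, 2, -9, 11, -10, 8, -9
Mean of differences = -0.7778
Numerator Σ(Δy_t−Δȳ)(Δy_{t+1}−Δȳ) = -383.8272
Denominator Σ(Δy_t−Δȳ)² = 459.5556
r_1(Δy) = -383.8272 / 459.5556 = -0.835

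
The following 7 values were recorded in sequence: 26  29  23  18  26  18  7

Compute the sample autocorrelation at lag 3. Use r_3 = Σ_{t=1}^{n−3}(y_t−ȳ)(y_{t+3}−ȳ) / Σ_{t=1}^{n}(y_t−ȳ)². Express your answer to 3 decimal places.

0.184

Mean ȳ = (26 + 29 + 23 + 18 + 26 + 18 + 7)/7 = 21.0000
Deviations from mean: 5.0000, 8.0000, 2.0000, -3.0000, 5.0000, -3.0000, -14.0000
Σ(y_t−ȳ)(y_{t+3}−ȳ) = (-15.0000) + (40.0000) + (-6.0000) + (42.0000) = 61.0000
Denominator Σ(y_t−ȳ)² = 332.0000
r_3 = 61.0000 / 332.0000 = 0.184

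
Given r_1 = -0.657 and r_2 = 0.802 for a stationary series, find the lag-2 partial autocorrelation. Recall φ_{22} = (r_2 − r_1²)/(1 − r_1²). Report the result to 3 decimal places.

0.652

φ_{22} = (r_2 − r_1²) / (1 − r_1²)
r_1² = (-0.657)² = 0.431649
Numerator = 0.802 − 0.4316 = 0.3704; denominator = 1 − 0.4316 = 0.5684
φ_{22} = 0.3704 / 0.5684 = 0.652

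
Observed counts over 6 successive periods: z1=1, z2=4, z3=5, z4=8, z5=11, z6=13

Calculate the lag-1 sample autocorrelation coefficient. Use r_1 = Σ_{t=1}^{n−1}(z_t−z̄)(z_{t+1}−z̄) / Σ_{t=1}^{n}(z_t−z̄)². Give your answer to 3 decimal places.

Mean z̄ = (1 + 4 + 5 + 8 + 11 + 13)/6 = 7.0000
Deviations from mean: -6.0000, -3.0000, -2.0000, 1.0000, 4.0000, 6.0000
Σ(z_t−z̄)(z_{t+1}−z̄) = (18.0000) + (6.0000) + (-2.0000) + (4.0000) + (24.0000) = 50.0000
Denominator Σ(z_t−z̄)² = 102.0000
r_1 = 50.0000 / 102.0000 = 0.490

0.490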